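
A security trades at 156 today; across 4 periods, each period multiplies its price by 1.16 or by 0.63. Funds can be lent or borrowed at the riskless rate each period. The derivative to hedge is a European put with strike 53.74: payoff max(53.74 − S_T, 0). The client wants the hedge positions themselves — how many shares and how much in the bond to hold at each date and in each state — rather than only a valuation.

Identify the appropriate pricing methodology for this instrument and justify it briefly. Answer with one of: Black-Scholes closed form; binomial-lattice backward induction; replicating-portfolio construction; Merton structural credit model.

Key observation: a price alone would not answer the question — the per-node share/bond construction on the spot-156, 1.16/0.63 tree is required, and only the replicating-portfolio method yields it.

framework: replicating-portfolio construction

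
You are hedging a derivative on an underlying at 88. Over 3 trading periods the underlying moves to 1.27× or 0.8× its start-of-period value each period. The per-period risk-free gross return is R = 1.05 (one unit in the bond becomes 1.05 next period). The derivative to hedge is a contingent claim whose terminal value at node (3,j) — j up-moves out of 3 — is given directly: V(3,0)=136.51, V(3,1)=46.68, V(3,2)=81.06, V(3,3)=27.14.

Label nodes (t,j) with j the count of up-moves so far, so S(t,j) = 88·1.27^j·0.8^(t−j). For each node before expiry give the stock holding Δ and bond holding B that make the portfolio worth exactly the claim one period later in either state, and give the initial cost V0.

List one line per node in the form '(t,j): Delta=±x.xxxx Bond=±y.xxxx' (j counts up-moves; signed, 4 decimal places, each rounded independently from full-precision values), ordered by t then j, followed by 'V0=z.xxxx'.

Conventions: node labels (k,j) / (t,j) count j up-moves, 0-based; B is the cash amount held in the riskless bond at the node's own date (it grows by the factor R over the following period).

(0,0): Delta=-0.3907 Bond=91.9276
(1,0): Delta=-0.6839 Bond=117.1629
(1,1): Delta=-0.2282 Bond=78.3617
(2,0): Delta=-3.3936 Bond=275.6306
(2,1): Delta=0.8181 Bond=-11.2754
(2,2): Delta=-0.8083 Bond=164.6083
V0=57.5417

Since d<R<u, set p* = (R−d)/(u−d) = 0.5319; price each node as the discounted p*-expectation of its children.
At maturity the claim pays: V(3,0)=136.5100, V(3,1)=46.6800, V(3,2)=81.0600, V(3,3)=27.1400
(2,0): S=56.3200. Δ = (V_up−V_dn)/(S_up−S_dn) = (46.6800−136.5100)/(71.5264−45.0560) = -3.3936. V = [p*·46.6800 + (1−p*)·136.5100]/1.05 = 84.5029. B = V − Δ·S = 275.6306.
(2,1): S=89.4080. Δ = (V_up−V_dn)/(S_up−S_dn) = (81.0600−46.6800)/(113.5482−71.5264) = 0.8181. V = [p*·81.0600 + (1−p*)·46.6800]/1.05 = 61.8736. B = V − Δ·S = -11.2754.
(2,2): S=141.9352. Δ = (V_up−V_dn)/(S_up−S_dn) = (27.1400−81.0600)/(180.2577−113.5482) = -0.8083. V = [p*·27.1400 + (1−p*)·81.0600]/1.05 = 49.8849. B = V − Δ·S = 164.6083.
(1,0): S=70.4000. Δ = (V_up−V_dn)/(S_up−S_dn) = (61.8736−84.5029)/(89.4080−56.3200) = -0.6839. V = [p*·61.8736 + (1−p*)·84.5029]/1.05 = 69.0153. B = V − Δ·S = 117.1629.
(1,1): S=111.7600. Δ = (V_up−V_dn)/(S_up−S_dn) = (49.8849−61.8736)/(141.9352−89.4080) = -0.2282. V = [p*·49.8849 + (1−p*)·61.8736]/1.05 = 52.8539. B = V − Δ·S = 78.3617.
(0,0): S=88.0000. Δ = (V_up−V_dn)/(S_up−S_dn) = (52.8539−69.0153)/(111.7600−70.4000) = -0.3907. V = [p*·52.8539 + (1−p*)·69.0153]/1.05 = 57.5417. B = V − Δ·S = 91.9276.
As a check, the time-0 holding Δ(0,0)·S0 + B(0,0) comes to 57.5417 — exactly V0.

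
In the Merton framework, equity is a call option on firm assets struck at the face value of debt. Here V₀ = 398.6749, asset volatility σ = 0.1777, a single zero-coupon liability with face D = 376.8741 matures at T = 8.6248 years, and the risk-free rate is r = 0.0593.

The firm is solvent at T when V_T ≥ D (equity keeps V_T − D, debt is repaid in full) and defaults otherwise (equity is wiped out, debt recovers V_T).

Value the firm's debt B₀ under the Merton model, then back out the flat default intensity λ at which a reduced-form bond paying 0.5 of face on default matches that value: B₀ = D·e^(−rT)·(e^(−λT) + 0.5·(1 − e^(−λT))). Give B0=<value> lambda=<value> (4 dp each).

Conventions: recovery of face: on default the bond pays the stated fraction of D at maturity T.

B0=215.2141 lambda=0.0116

Equity is a call on the firm's assets struck at D = 376.8741:
d₁ = [ln(V₀/D) + (r + σ²/2)T] / (σ√T)
   = [ln(398.6749/376.8741) + (0.0593 + 0.5·0.1777²)·8.6248] / (0.1777·√8.6248)
   = [0.056235 + 0.647625] / 0.521870 = 1.348727
d₂ = d₁ − σ√T = 1.348727 − 0.521870 = 0.826858
N(d₁) = 0.911288,  N(d₂) = 0.795841,  e^(−rT) = 0.599625
E₀ = V₀·N(d₁) − D·e^(−rT)·N(d₂)
   = 398.6749·0.911288 − 376.8741·0.599625·0.795841 = 183.460828
B₀ = V₀ − E₀ = 398.6749 − 183.460828 = 215.214072
e^(−λT) = (B₀·e^(rT)/D − 0.5)/(1 − 0.5) = (215.2141·1.667709/376.8741 − 0.5)/0.5 = 0.90469138
λ = −ln(0.90469138)/8.6248 = 0.011613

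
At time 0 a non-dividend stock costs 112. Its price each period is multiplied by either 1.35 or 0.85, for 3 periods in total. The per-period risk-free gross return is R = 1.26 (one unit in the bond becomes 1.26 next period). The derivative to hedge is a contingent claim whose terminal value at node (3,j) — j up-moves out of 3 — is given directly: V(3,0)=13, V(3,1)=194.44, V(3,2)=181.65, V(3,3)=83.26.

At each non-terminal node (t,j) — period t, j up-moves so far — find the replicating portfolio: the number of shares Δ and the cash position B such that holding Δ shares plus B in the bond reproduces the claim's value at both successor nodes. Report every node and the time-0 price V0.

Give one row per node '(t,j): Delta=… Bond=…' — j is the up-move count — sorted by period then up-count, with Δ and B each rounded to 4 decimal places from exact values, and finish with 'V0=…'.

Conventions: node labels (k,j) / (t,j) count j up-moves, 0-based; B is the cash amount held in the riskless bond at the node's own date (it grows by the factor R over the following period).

(0,0): Delta=-0.7205 Bond=144.3998
(1,0): Delta=0.3697 Bond=78.1616
(1,1): Delta=-0.8711 Bond=204.7251
(2,0): Delta=4.4844 Bond=-234.4825
(2,1): Delta=-0.1990 Bond=171.5738
(2,2): Delta=-0.9640 Bond=276.9151
V0=63.7064

Arbitrage-free pricing uses the up-move probability p* = (R−d)/(u−d) = 0.8200, discounting each step at R = 1.26.
Terminal payoffs: V(3,0)=13.0000, V(3,1)=194.4400, V(3,2)=181.6500, V(3,3)=83.2600
(2,0): S=80.9200. Δ = (V_up−V_dn)/(S_up−S_dn) = (194.4400−13.0000)/(109.2420−68.7820) = 4.4844. V = [p*·194.4400 + (1−p*)·13.0000]/1.26 = 128.3975. B = V − Δ·S = -234.4825.
(2,1): S=128.5200. Δ = (V_up−V_dn)/(S_up−S_dn) = (181.6500−194.4400)/(173.5020−109.2420) = -0.1990. V = [p*·181.6500 + (1−p*)·194.4400]/1.26 = 145.9938. B = V − Δ·S = 171.5738.
(2,2): S=204.1200. Δ = (V_up−V_dn)/(S_up−S_dn) = (83.2600−181.6500)/(275.5620−173.5020) = -0.9640. V = [p*·83.2600 + (1−p*)·181.6500]/1.26 = 80.1351. B = V − Δ·S = 276.9151.
(1,0): S=95.2000. Δ = (V_up−V_dn)/(S_up−S_dn) = (145.9938−128.3975)/(128.5200−80.9200) = 0.3697. V = [p*·145.9938 + (1−p*)·128.3975]/1.26 = 113.3543. B = V − Δ·S = 78.1616.
(1,1): S=151.2000. Δ = (V_up−V_dn)/(S_up−S_dn) = (80.1351−145.9938)/(204.1200−128.5200) = -0.8711. V = [p*·80.1351 + (1−p*)·145.9938]/1.26 = 73.0077. B = V − Δ·S = 204.7251.
(0,0): S=112.0000. Δ = (V_up−V_dn)/(S_up−S_dn) = (73.0077−113.3543)/(151.2000−95.2000) = -0.7205. V = [p*·73.0077 + (1−p*)·113.3543]/1.26 = 63.7064. B = V − Δ·S = 144.3998.
As a check, the time-0 holding Δ(0,0)·S0 + B(0,0) comes to 63.7064 — exactly V0.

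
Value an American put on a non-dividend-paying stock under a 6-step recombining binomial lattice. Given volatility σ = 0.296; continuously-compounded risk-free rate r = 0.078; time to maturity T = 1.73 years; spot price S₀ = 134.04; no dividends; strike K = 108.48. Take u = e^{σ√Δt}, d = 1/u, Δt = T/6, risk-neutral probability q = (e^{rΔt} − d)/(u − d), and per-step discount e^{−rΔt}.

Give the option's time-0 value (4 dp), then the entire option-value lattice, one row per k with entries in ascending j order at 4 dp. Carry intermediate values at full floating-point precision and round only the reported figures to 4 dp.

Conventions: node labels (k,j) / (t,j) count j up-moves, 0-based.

Δt=0.28833  u=1.17227  d=0.85305  q=0.53160  discount=0.97776
step 6 (expiry): payoffs max(K−S,0) = 56.8303 37.5020 10.9408 0.0000 0.0000 0.0000 0.0000
k=5: (k=5,j=0): S=60.5475, K−S=47.9325, hold=45.5201 ⇒ V=47.9325 exercise | (k=5,j=1): S=83.2054, K−S=25.2746, hold=22.8622 ⇒ V=25.2746 exercise | (k=5,j=2): S=114.3422, K−S=0.0000, hold=5.0107 ⇒ V=5.0107 continue | (k=5,j=3): S=157.1311, K−S=0.0000, hold=0.0000 ⇒ V=0.0000 continue | (k=5,j=4): S=215.9323, K−S=0.0000, hold=0.0000 ⇒ V=0.0000 continue | (k=5,j=5): S=296.7379, K−S=0.0000, hold=0.0000 ⇒ V=0.0000 continue
k=4: (k=4,j=0): S=70.9780, K−S=37.5020, hold=35.0895 ⇒ V=37.5020 exercise | (k=4,j=1): S=97.5392, K−S=10.9408, hold=14.1799 ⇒ V=14.1799 continue | (k=4,j=2): S=134.0400, K−S=0.0000, hold=2.2948 ⇒ V=2.2948 continue | (k=4,j=3): S=184.2001, K−S=0.0000, hold=0.0000 ⇒ V=0.0000 continue | (k=4,j=4): S=253.1309, K−S=0.0000, hold=0.0000 ⇒ V=0.0000 continue
k=3: (k=3,j=0): S=83.2054, K−S=25.2746, hold=24.5457 ⇒ V=25.2746 exercise | (k=3,j=1): S=114.3422, K−S=0.0000, hold=7.6870 ⇒ V=7.6870 continue | (k=3,j=2): S=157.1311, K−S=0.0000, hold=1.0510 ⇒ V=1.0510 continue | (k=3,j=3): S=215.9323, K−S=0.0000, hold=0.0000 ⇒ V=0.0000 continue
k=2: (k=2,j=0): S=97.5392, K−S=10.9408, hold=15.5709 ⇒ V=15.5709 continue | (k=2,j=1): S=134.0400, K−S=0.0000, hold=4.0668 ⇒ V=4.0668 continue | (k=2,j=2): S=184.2001, K−S=0.0000, hold=0.4813 ⇒ V=0.4813 continue
k=1: (k=1,j=0): S=114.3422, K−S=0.0000, hold=9.2451 ⇒ V=9.2451 continue | (k=1,j=1): S=157.1311, K−S=0.0000, hold=2.1127 ⇒ V=2.1127 continue
k=0: (k=0,j=0): S=134.0400, K−S=0.0000, hold=5.3323 ⇒ V=5.3323 continue

price = 5.3323
tree:
5.3323
9.2451 2.1127
15.5709 4.0668 0.4813
25.2746 7.6870 1.0510 0.0000
37.5020 14.1799 2.2948 0.0000 0.0000
47.9325 25.2746 5.0107 0.0000 0.0000 0.0000
56.8303 37.5020 10.9408 0.0000 0.0000 0.0000 0.0000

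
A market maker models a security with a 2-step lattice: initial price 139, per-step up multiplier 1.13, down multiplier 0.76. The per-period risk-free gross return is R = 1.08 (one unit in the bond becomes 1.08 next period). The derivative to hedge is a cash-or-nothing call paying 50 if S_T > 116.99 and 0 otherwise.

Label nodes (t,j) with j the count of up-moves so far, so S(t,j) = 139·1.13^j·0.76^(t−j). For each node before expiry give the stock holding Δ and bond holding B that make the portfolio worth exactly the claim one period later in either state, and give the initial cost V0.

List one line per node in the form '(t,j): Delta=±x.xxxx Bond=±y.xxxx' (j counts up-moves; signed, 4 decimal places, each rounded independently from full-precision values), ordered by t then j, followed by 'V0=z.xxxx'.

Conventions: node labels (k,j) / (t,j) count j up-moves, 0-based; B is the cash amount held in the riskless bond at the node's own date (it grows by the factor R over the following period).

Since d<R<u, set p* = (R−d)/(u−d) = 0.8649; price each node as the discounted p*-expectation of its children.
At maturity the claim pays: V(2,0)=0.0000, V(2,1)=50.0000, V(2,2)=50.0000
(1,0): S=105.6400. Δ = (V_up−V_dn)/(S_up−S_dn) = (50.0000−0.0000)/(119.3732−80.2864) = 1.2792. V = [p*·50.0000 + (1−p*)·0.0000]/1.08 = 40.0400. B = V − Δ·S = -95.0951.
(1,1): S=157.0700. Δ = (V_up−V_dn)/(S_up−S_dn) = (50.0000−50.0000)/(177.4891−119.3732) = 0.0000. V = [p*·50.0000 + (1−p*)·50.0000]/1.08 = 46.2963. B = V − Δ·S = 46.2963.
(0,0): S=139.0000. Δ = (V_up−V_dn)/(S_up−S_dn) = (46.2963−40.0400)/(157.0700−105.6400) = 0.1216. V = [p*·46.2963 + (1−p*)·40.0400]/1.08 = 42.0841. B = V − Δ·S = 25.1753.
Sanity check at the root: Δ(0,0)·S0 + B(0,0) reproduces V0 = 42.0841.

(0,0): Delta=0.1216 Bond=25.1753
(1,0): Delta=1.2792 Bond=-95.0951
(1,1): Delta=0.0000 Bond=46.2963
V0=42.0841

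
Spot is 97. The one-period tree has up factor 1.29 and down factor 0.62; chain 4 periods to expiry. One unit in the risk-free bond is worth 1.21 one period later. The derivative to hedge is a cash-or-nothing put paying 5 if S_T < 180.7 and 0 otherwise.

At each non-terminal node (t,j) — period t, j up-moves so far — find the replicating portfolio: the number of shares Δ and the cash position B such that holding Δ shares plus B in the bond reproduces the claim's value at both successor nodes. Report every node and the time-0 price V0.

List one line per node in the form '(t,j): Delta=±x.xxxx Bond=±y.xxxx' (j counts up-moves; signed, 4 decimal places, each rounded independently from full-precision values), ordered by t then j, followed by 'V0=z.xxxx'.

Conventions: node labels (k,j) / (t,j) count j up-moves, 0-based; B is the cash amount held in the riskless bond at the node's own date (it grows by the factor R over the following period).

(0,0): Delta=-0.0297 Bond=3.8065
(1,0): Delta=0.0000 Bond=2.8224
(1,1): Delta=-0.0316 Bond=4.8477
(2,0): Delta=0.0000 Bond=3.4151
(2,1): Delta=0.0000 Bond=3.4151
(2,2): Delta=-0.0336 Bond=6.1979
(3,0): Delta=0.0000 Bond=4.1322
(3,1): Delta=0.0000 Bond=4.1322
(3,2): Delta=0.0000 Bond=4.1322
(3,3): Delta=-0.0358 Bond=7.9561
V0=0.9299

No-arbitrage ⇒ martingale measure with p* = (R−d)/(u−d) = 0.8806.
Payoffs at expiry: V(4,0)=5.0000, V(4,1)=5.0000, V(4,2)=5.0000, V(4,3)=5.0000, V(4,4)=0.0000
  t=3,j=0: stock 23.1178 → up 29.8220 (V=5.0000), down 14.3330 (V=5.0000). Price 4.1322; hedge Δ=0.0000, bond B=4.1322.
  t=3,j=1: stock 48.1000 → up 62.0490 (V=5.0000), down 29.8220 (V=5.0000). Price 4.1322; hedge Δ=0.0000, bond B=4.1322.
  t=3,j=2: stock 100.0790 → up 129.1019 (V=5.0000), down 62.0490 (V=5.0000). Price 4.1322; hedge Δ=0.0000, bond B=4.1322.
  t=3,j=3: stock 208.2288 → up 268.6152 (V=0.0000), down 129.1019 (V=5.0000). Price 0.4934; hedge Δ=-0.0358, bond B=7.9561.
  t=2,j=0: stock 37.2868 → up 48.1000 (V=4.1322), down 23.1178 (V=4.1322). Price 3.4151; hedge Δ=0.0000, bond B=3.4151.
  t=2,j=1: stock 77.5806 → up 100.0790 (V=4.1322), down 48.1000 (V=4.1322). Price 3.4151; hedge Δ=0.0000, bond B=3.4151.
  t=2,j=2: stock 161.4177 → up 208.2288 (V=0.4934), down 100.0790 (V=4.1322). Price 0.7668; hedge Δ=-0.0336, bond B=6.1979.
  t=1,j=0: stock 60.1400 → up 77.5806 (V=3.4151), down 37.2868 (V=3.4151). Price 2.8224; hedge Δ=0.0000, bond B=2.8224.
  t=1,j=1: stock 125.1300 → up 161.4177 (V=0.7668), down 77.5806 (V=3.4151). Price 0.8951; hedge Δ=-0.0316, bond B=4.8477.
  t=0,j=0: stock 97.0000 → up 125.1300 (V=0.8951), down 60.1400 (V=2.8224). Price 0.9299; hedge Δ=-0.0297, bond B=3.8065.
As a check, the time-0 holding Δ(0,0)·S0 + B(0,0) comes to 0.9299 — exactly V0.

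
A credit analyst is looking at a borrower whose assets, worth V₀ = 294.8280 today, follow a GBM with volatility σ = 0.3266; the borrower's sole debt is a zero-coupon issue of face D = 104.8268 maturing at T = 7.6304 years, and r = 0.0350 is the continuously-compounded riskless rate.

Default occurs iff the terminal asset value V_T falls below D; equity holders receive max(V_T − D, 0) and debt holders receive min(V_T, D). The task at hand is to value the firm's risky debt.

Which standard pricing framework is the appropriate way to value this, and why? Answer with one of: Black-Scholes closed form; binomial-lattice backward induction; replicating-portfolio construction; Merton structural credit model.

framework: Merton structural credit model

Key observation: the asked-for credit quantity lives on the firm's capital structure — asset value, asset volatility, debt face 104.8268 — which is the structural model's domain.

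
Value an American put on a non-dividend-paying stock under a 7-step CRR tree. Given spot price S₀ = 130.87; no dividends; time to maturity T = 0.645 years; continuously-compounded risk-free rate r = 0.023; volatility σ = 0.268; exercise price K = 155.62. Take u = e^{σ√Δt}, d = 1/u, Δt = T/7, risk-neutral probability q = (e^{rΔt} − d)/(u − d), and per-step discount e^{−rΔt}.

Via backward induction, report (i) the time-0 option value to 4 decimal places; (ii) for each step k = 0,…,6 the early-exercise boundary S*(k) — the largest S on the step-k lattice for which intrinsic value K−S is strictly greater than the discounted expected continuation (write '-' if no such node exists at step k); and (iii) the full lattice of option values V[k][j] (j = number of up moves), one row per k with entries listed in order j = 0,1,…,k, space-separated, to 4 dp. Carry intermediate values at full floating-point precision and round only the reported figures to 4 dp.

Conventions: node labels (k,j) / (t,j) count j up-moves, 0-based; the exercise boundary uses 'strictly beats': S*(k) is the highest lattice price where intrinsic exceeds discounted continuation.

price = 27.4101
boundary = - - 111.2190 102.5294 111.2190 120.6451 130.8700
tree:
27.4101
35.4839 19.2150
44.4010 26.4552 11.8430
53.0906 35.0322 17.7379 5.8243
61.1012 44.4010 25.5367 9.7844 1.7719
68.4860 53.0906 34.9749 15.9286 3.5002 0.0000
75.2938 61.1012 44.4010 24.7500 6.9143 0.0000 0.0000
81.5698 68.4860 53.0906 34.9749 13.6585 0.0000 0.0000 0.0000

params: Δt=0.09214 u=1.08475 d=0.92187 q=0.49270 e^(-rΔt)=0.99788
t_7 payoffs: 81.5698 68.4860 53.0906 34.9749 13.6585 0.0000 0.0000 0.0000
t_6: node(6,0) S=80.3262 payoff=75.2938 vs cont=74.9644 → 75.2938 [stop]  node(6,1) S=94.5188 payoff=61.1012 vs cont=60.7718 → 61.1012 [stop]  node(6,2) S=111.2190 payoff=44.4010 vs cont=44.0715 → 44.4010 [stop]  node(6,3) S=130.8700 payoff=24.7500 vs cont=24.4205 → 24.7500 [stop]  node(6,4) S=153.9931 payoff=1.6269 vs cont=6.9143 → 6.9143 [wait]  node(6,5) S=181.2017 payoff=0.0000 vs cont=0.0000 → 0.0000 [wait]  node(6,6) S=213.2177 payoff=0.0000 vs cont=0.0000 → 0.0000 [wait]  ⇒ S*(6)=130.8700
t_5: node(5,0) S=87.1340 payoff=68.4860 vs cont=68.1566 → 68.4860 [stop]  node(5,1) S=102.5294 payoff=53.0906 vs cont=52.7611 → 53.0906 [stop]  node(5,2) S=120.6451 payoff=34.9749 vs cont=34.6455 → 34.9749 [stop]  node(5,3) S=141.9615 payoff=13.6585 vs cont=15.9286 → 15.9286 [wait]  node(5,4) S=167.0443 payoff=0.0000 vs cont=3.5002 → 3.5002 [wait]  node(5,5) S=196.5589 payoff=0.0000 vs cont=0.0000 → 0.0000 [wait]  ⇒ S*(5)=120.6451
t_4: node(4,0) S=94.5188 payoff=61.1012 vs cont=60.7718 → 61.1012 [stop]  node(4,1) S=111.2190 payoff=44.4010 vs cont=44.0715 → 44.4010 [stop]  node(4,2) S=130.8700 payoff=24.7500 vs cont=25.5367 → 25.5367 [wait]  node(4,3) S=153.9931 payoff=1.6269 vs cont=9.7844 → 9.7844 [wait]  node(4,4) S=181.2017 payoff=0.0000 vs cont=1.7719 → 1.7719 [wait]  ⇒ S*(4)=111.2190
t_3: node(3,0) S=102.5294 payoff=53.0906 vs cont=52.7611 → 53.0906 [stop]  node(3,1) S=120.6451 payoff=34.9749 vs cont=35.0322 → 35.0322 [wait]  node(3,2) S=141.9615 payoff=13.6585 vs cont=17.7379 → 17.7379 [wait]  node(3,3) S=167.0443 payoff=0.0000 vs cont=5.8243 → 5.8243 [wait]  ⇒ S*(3)=102.5294
t_2: node(2,0) S=111.2190 payoff=44.4010 vs cont=44.0997 → 44.4010 [stop]  node(2,1) S=130.8700 payoff=24.7500 vs cont=26.4552 → 26.4552 [wait]  node(2,2) S=153.9931 payoff=1.6269 vs cont=11.8430 → 11.8430 [wait]  ⇒ S*(2)=111.2190
t_1: node(1,0) S=120.6451 payoff=34.9749 vs cont=35.4839 → 35.4839 [wait]  node(1,1) S=141.9615 payoff=13.6585 vs cont=19.2150 → 19.2150 [wait]  ⇒ S*(1)=-
t_0: node(0,0) S=130.8700 payoff=24.7500 vs cont=27.4101 → 27.4101 [wait]  ⇒ S*(0)=-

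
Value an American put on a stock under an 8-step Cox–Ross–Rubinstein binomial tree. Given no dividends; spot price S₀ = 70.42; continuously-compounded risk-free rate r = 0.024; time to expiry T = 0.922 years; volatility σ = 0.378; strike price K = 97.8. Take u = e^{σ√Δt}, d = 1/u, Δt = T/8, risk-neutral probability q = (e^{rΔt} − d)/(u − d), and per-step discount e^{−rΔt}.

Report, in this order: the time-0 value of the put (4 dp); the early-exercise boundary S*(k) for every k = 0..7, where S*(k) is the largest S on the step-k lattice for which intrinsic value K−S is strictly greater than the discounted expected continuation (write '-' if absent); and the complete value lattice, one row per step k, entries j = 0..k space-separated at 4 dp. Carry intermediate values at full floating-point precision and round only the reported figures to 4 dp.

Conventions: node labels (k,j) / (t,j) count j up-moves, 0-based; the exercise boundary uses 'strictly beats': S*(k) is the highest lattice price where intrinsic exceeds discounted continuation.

price = 29.3109
boundary = - - 54.4796 61.9391 54.4796 61.9391 70.4200 80.0621
tree:
29.3109
36.1663 22.0157
43.3204 28.5857 14.9890
49.8815 35.8609 20.8293 8.7164
55.6525 43.3204 27.9214 13.2274 3.8549
60.7284 49.8815 35.8609 19.4379 6.5415 0.9518
65.1930 55.6525 43.3204 27.3800 10.9023 1.8310 0.0000
69.1200 60.7284 49.8815 35.8609 17.7379 3.5222 0.0000 0.0000
72.5740 65.1930 55.6525 43.3204 27.3800 6.7756 0.0000 0.0000 0.0000

Δt=0.11525, u=1.13692, d=0.87957, q=0.47873, disc=e^(-rΔt)=0.99724
k=8 terminal: V=max(K-S,0) → 72.5740 65.1930 55.6525 43.3204 27.3800 6.7756 0.0000 0.0000 0.0000
k=7: j=0 S=28.6800 intr=69.1200 cont=68.8499 V=69.1200[EX]; j=1 S=37.0716 intr=60.7284 cont=60.4583 V=60.7284[EX]; j=2 S=47.9185 intr=49.8815 cont=49.6114 V=49.8815[EX]; j=3 S=61.9391 intr=35.8609 cont=35.5907 V=35.8609[EX]; j=4 S=80.0621 intr=17.7379 cont=17.4678 V=17.7379[EX]; j=5 S=103.4877 intr=0.0000 cont=3.5222 V=3.5222[hold]; j=6 S=133.7676 intr=0.0000 cont=0.0000 V=0.0000[hold]; j=7 S=172.9071 intr=0.0000 cont=0.0000 V=0.0000[hold]  S*(7)=80.0621
k=6: j=0 S=32.6070 intr=65.1930 cont=64.9229 V=65.1930[EX]; j=1 S=42.1475 intr=55.6525 cont=55.3823 V=55.6525[EX]; j=2 S=54.4796 intr=43.3204 cont=43.0502 V=43.3204[EX]; j=3 S=70.4200 intr=27.3800 cont=27.1099 V=27.3800[EX]; j=4 S=91.0244 intr=6.7756 cont=10.9023 V=10.9023[hold]; j=5 S=117.6576 intr=0.0000 cont=1.8310 V=1.8310[hold]; j=6 S=152.0834 intr=0.0000 cont=0.0000 V=0.0000[hold]  S*(6)=70.4200
k=5: j=0 S=37.0716 intr=60.7284 cont=60.4583 V=60.7284[EX]; j=1 S=47.9185 intr=49.8815 cont=49.6114 V=49.8815[EX]; j=2 S=61.9391 intr=35.8609 cont=35.5907 V=35.8609[EX]; j=3 S=80.0621 intr=17.7379 cont=19.4379 V=19.4379[hold]; j=4 S=103.4877 intr=0.0000 cont=6.5415 V=6.5415[hold]; j=5 S=133.7676 intr=0.0000 cont=0.9518 V=0.9518[hold]  S*(5)=61.9391
k=4: j=0 S=42.1475 intr=55.6525 cont=55.3823 V=55.6525[EX]; j=1 S=54.4796 intr=43.3204 cont=43.0502 V=43.3204[EX]; j=2 S=70.4200 intr=27.3800 cont=27.9214 V=27.9214[hold]; j=3 S=91.0244 intr=6.7756 cont=13.2274 V=13.2274[hold]; j=4 S=117.6576 intr=0.0000 cont=3.8549 V=3.8549[hold]  S*(4)=54.4796
k=3: j=0 S=47.9185 intr=49.8815 cont=49.6114 V=49.8815[EX]; j=1 S=61.9391 intr=35.8609 cont=35.8492 V=35.8609[EX]; j=2 S=80.0621 intr=17.7379 cont=20.8293 V=20.8293[hold]; j=3 S=103.4877 intr=0.0000 cont=8.7164 V=8.7164[hold]  S*(3)=61.9391
k=2: j=0 S=54.4796 intr=43.3204 cont=43.0502 V=43.3204[EX]; j=1 S=70.4200 intr=27.3800 cont=28.5857 V=28.5857[hold]; j=2 S=91.0244 intr=6.7756 cont=14.9890 V=14.9890[hold]  S*(2)=54.4796
k=1: j=0 S=61.9391 intr=35.8609 cont=36.1663 V=36.1663[hold]; j=1 S=80.0621 intr=17.7379 cont=22.0157 V=22.0157[hold]  S*(1)=-
k=0: j=0 S=70.4200 intr=27.3800 cont=29.3109 V=29.3109[hold]  S*(0)=-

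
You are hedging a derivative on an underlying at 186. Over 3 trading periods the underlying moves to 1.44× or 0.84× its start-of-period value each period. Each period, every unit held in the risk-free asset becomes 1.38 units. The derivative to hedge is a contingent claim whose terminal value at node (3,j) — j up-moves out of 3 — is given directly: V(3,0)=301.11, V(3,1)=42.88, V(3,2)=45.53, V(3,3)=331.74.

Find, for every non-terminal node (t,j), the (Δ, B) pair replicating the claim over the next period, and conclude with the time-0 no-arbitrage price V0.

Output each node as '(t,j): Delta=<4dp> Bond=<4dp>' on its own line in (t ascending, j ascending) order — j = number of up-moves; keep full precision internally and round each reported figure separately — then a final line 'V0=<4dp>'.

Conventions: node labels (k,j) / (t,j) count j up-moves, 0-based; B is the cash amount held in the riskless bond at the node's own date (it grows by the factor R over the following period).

(0,0): Delta=1.0809 Bond=-104.2612
(1,0): Delta=-0.1812 Bond=53.3061
(1,1): Delta=1.1627 Bond=-165.7901
(2,0): Delta=-3.2793 Bond=480.1681
(2,1): Delta=0.0196 Bond=28.3841
(2,2): Delta=1.2368 Bond=-257.3652
V0=96.7862

Arbitrage-free pricing uses the up-move probability p* = (R−d)/(u−d) = 0.9000, discounting each step at R = 1.38.
Payoffs at expiry: V(3,0)=301.1100, V(3,1)=42.8800, V(3,2)=45.5300, V(3,3)=331.7400
Node (2,0) S=131.2416: V=(p*·42.8800+(1−p*)·301.1100)/1.38=49.7848; Δ=(42.8800−301.1100)/(188.9879−110.2429)=-3.2793; B=V−Δ·S=480.1681
Node (2,1) S=224.9856: V=(p*·45.5300+(1−p*)·42.8800)/1.38=32.8007; Δ=(45.5300−42.8800)/(323.9793−188.9879)=0.0196; B=V−Δ·S=28.3841
Node (2,2) S=385.6896: V=(p*·331.7400+(1−p*)·45.5300)/1.38=219.6514; Δ=(331.7400−45.5300)/(555.3930−323.9793)=1.2368; B=V−Δ·S=-257.3652
Node (1,0) S=156.2400: V=(p*·32.8007+(1−p*)·49.7848)/1.38=24.9994; Δ=(32.8007−49.7848)/(224.9856−131.2416)=-0.1812; B=V−Δ·S=53.3061
Node (1,1) S=267.8400: V=(p*·219.6514+(1−p*)·32.8007)/1.38=145.6278; Δ=(219.6514−32.8007)/(385.6896−224.9856)=1.1627; B=V−Δ·S=-165.7901
Node (0,0) S=186.0000: V=(p*·145.6278+(1−p*)·24.9994)/1.38=96.7862; Δ=(145.6278−24.9994)/(267.8400−156.2400)=1.0809; B=V−Δ·S=-104.2612
Check: Δ(0,0)·S0 + B(0,0) = 96.7862 = V0.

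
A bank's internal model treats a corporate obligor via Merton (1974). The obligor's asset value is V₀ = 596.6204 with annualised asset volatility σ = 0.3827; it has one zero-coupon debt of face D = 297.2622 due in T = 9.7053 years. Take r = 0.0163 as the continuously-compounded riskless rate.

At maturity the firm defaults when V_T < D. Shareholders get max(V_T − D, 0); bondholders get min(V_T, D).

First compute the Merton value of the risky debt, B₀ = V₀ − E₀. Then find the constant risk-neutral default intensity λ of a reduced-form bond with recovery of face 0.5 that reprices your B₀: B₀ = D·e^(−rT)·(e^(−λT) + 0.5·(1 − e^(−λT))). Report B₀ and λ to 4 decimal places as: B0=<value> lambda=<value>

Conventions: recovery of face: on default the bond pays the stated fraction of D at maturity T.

Equity is a call on the firm's assets struck at D = 297.2622:
d₁ = [ln(V₀/D) + (r + σ²/2)T] / (σ√T)
   = [ln(596.6204/297.2622) + (0.0163 + 0.5·0.3827²)·9.7053] / (0.3827·√9.7053)
   = [0.696666 + 0.868912] / 1.192238 = 1.313143
d₂ = d₁ − σ√T = 1.313143 − 1.192238 = 0.120905
N(d₁) = 0.905433,  N(d₂) = 0.548117,  e^(−rT) = 0.853682
E₀ = V₀·N(d₁) − D·e^(−rT)·N(d₂)
   = 596.6204·0.905433 − 297.2622·0.853682·0.548117 = 401.105363
B₀ = V₀ − E₀ = 596.6204 − 401.105363 = 195.515037
e^(−λT) = (B₀·e^(rT)/D − 0.5)/(1 − 0.5) = (195.5150·1.171396/297.2622 − 0.5)/0.5 = 0.54089913
λ = −ln(0.54089913)/9.7053 = 0.063318

B0=195.5150 lambda=0.0633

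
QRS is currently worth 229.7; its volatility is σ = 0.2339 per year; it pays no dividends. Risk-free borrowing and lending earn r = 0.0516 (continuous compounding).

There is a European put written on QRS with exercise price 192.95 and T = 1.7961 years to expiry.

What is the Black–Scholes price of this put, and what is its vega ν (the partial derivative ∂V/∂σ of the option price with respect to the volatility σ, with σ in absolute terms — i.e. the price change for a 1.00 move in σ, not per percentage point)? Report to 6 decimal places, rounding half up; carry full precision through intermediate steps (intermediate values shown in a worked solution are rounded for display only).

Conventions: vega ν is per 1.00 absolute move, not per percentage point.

σ√T = 0.2339·√1.7961 = 0.313470
d₁ = (ln(S/K) + (r+σ²/2)T) / (σ√T) = (ln(229.7/192.95) + (0.0516+0.2339²/2)·1.7961) / 0.313470 = (0.174343 + 0.141810) / 0.313470 = 1.008561
d₂ = d₁ − σ√T = 1.008561 − 0.313470 = 0.695092
e^{−rT} = 0.911486
N(−d₁) = 0.156593,  N(−d₂) = 0.243499
Put price V = K·e^{−rT}·N(−d₂) − S·N(−d₁) = 42.824459 − 35.969298 = 6.855161
φ(d₁) = (1/√(2π))·e^{−d₁²/2} = 0.239899
ν = S·φ(d₁)·√T = 73.850761

price = 6.855161
ν = 73.850761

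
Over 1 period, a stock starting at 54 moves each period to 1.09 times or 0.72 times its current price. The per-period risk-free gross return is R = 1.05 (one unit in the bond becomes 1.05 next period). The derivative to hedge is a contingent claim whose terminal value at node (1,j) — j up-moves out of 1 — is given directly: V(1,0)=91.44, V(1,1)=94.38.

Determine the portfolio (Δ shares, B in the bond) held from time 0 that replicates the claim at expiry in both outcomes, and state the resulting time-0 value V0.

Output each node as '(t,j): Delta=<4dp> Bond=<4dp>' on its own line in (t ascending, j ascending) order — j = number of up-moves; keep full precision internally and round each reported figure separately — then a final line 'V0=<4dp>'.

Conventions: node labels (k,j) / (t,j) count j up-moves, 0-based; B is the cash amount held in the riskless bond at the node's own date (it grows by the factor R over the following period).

The replicating-portfolio and risk-neutral prices coincide; use p* = (1.05−0.72)/(1.09−0.72) = 0.8919 for the latter.
At maturity the claim pays: V(1,0)=91.4400, V(1,1)=94.3800
(0,0): S=54.0000. Δ = (V_up−V_dn)/(S_up−S_dn) = (94.3800−91.4400)/(58.8600−38.8800) = 0.1471. V = [p*·94.3800 + (1−p*)·91.4400]/1.05 = 89.5830. B = V − Δ·S = 81.6371.
Sanity check at the root: Δ(0,0)·S0 + B(0,0) reproduces V0 = 89.5830.

(0,0): Delta=0.1471 Bond=81.6371
V0=89.5830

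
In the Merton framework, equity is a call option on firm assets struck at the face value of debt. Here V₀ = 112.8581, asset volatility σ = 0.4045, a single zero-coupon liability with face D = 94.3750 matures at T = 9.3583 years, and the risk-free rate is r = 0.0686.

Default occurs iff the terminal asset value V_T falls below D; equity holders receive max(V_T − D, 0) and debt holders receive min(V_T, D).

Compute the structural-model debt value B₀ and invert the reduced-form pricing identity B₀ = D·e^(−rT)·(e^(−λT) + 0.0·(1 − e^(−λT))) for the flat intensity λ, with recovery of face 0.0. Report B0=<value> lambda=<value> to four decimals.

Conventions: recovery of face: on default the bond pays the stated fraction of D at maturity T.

Work the structural quantities from V₀ = 112.8581 against face 94.3750:
d₁ = [ln(V₀/D) + (r + σ²/2)T] / (σ√T)
   = [ln(112.8581/94.3750) + (0.0686 + 0.5·0.4045²)·9.3583] / (0.4045·√9.3583)
   = [0.178855 + 1.407583] / 1.237420 = 1.282053
d₂ = d₁ − σ√T = 1.282053 − 1.237420 = 0.044634
N(d₁) = 0.900088,  N(d₂) = 0.517800,  e^(−rT) = 0.526250
E₀ = V₀·N(d₁) − D·e^(−rT)·N(d₂)
   = 112.8581·0.900088 − 94.3750·0.526250·0.517800 = 75.865764
B₀ = V₀ − E₀ = 112.8581 − 75.865764 = 36.992336
e^(−λT) = (B₀·e^(rT)/D − 0)/(1 − 0) = (36.9923·1.900238/94.3750 − 0)/1 = 0.74483911
λ = −ln(0.74483911)/9.3583 = 0.031479

B0=36.9923 lambda=0.0315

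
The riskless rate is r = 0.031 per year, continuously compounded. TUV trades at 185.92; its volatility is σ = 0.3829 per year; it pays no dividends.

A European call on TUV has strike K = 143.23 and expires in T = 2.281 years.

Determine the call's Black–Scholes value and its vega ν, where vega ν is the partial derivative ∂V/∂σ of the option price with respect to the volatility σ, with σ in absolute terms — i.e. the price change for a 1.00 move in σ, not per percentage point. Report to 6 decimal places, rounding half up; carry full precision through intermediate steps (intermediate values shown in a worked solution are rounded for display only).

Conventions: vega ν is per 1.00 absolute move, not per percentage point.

price = 68.157452
ν = 77.224577

σ√T = 0.3829·√2.281 = 0.578293
d₁ = (ln(S/K) + (r+σ²/2)T) / (σ√T) = (ln(185.92/143.23) + (0.031+0.3829²/2)·2.281) / 0.578293 = (0.260865 + 0.237922) / 0.578293 = 0.862516
d₂ = d₁ − σ√T = 0.862516 − 0.578293 = 0.284223
e^{−rT} = 0.931731
N(d₁) = 0.805798,  N(d₂) = 0.611880
Call price V = S·N(d₁) − K·e^{−rT}·N(d₂) = 149.814011 − 81.656559 = 68.157452
φ(d₁) = (1/√(2π))·e^{−d₁²/2} = 0.275022
ν = S·φ(d₁)·√T = 77.224577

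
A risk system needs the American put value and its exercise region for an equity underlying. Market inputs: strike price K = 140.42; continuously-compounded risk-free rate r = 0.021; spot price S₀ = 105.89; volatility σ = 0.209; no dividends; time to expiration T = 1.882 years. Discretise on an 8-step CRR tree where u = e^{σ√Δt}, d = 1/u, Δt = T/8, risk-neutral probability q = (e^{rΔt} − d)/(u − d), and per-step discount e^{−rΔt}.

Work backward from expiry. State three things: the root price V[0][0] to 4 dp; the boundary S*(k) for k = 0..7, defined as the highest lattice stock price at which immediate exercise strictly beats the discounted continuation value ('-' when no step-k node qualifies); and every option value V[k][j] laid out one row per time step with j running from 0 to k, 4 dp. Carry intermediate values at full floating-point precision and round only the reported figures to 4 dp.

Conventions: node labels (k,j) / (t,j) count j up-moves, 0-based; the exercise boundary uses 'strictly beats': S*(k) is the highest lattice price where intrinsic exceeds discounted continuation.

params: Δt=0.23525 u=1.10669 d=0.90360 q=0.49906 e^(-rΔt)=0.99507
t_8 payoffs: 93.3593 82.7822 69.8278 53.9619 34.5300 10.7307 0.0000 0.0000 0.0000
t_7: node(7,0) S=52.0814 payoff=88.3386 vs cont=87.6466 → 88.3386 [stop]  node(7,1) S=63.7870 payoff=76.6330 vs cont=75.9410 → 76.6330 [stop]  node(7,2) S=78.1234 payoff=62.2966 vs cont=61.6046 → 62.2966 [stop]  node(7,3) S=95.6820 payoff=44.7380 vs cont=44.0460 → 44.7380 [stop]  node(7,4) S=117.1870 payoff=23.2330 vs cont=22.5410 → 23.2330 [stop]  node(7,5) S=143.5254 payoff=0.0000 vs cont=5.3489 → 5.3489 [wait]  node(7,6) S=175.7834 payoff=0.0000 vs cont=0.0000 → 0.0000 [wait]  node(7,7) S=215.2916 payoff=0.0000 vs cont=0.0000 → 0.0000 [wait]  ⇒ S*(7)=117.1870
t_6: node(6,0) S=57.6378 payoff=82.7822 vs cont=82.0902 → 82.7822 [stop]  node(6,1) S=70.5922 payoff=69.8278 vs cont=69.1358 → 69.8278 [stop]  node(6,2) S=86.4581 payoff=53.9619 vs cont=53.2699 → 53.9619 [stop]  node(6,3) S=105.8900 payoff=34.5300 vs cont=33.8380 → 34.5300 [stop]  node(6,4) S=129.6893 payoff=10.7307 vs cont=14.2371 → 14.2371 [wait]  node(6,5) S=158.8376 payoff=0.0000 vs cont=2.6662 → 2.6662 [wait]  node(6,6) S=194.5371 payoff=0.0000 vs cont=0.0000 → 0.0000 [wait]  ⇒ S*(6)=105.8900
t_5: node(5,0) S=63.7870 payoff=76.6330 vs cont=75.9410 → 76.6330 [stop]  node(5,1) S=78.1234 payoff=62.2966 vs cont=61.6046 → 62.2966 [stop]  node(5,2) S=95.6820 payoff=44.7380 vs cont=44.0460 → 44.7380 [stop]  node(5,3) S=117.1870 payoff=23.2330 vs cont=24.2823 → 24.2823 [wait]  node(5,4) S=143.5254 payoff=0.0000 vs cont=8.4208 → 8.4208 [wait]  node(5,5) S=175.7834 payoff=0.0000 vs cont=1.3290 → 1.3290 [wait]  ⇒ S*(5)=95.6820
t_4: node(4,0) S=70.5922 payoff=69.8278 vs cont=69.1358 → 69.8278 [stop]  node(4,1) S=86.4581 payoff=53.9619 vs cont=53.2699 → 53.9619 [stop]  node(4,2) S=105.8900 payoff=34.5300 vs cont=34.3591 → 34.5300 [stop]  node(4,3) S=129.6893 payoff=10.7307 vs cont=16.2857 → 16.2857 [wait]  node(4,4) S=158.8376 payoff=0.0000 vs cont=4.8575 → 4.8575 [wait]  ⇒ S*(4)=105.8900
t_3: node(3,0) S=78.1234 payoff=62.2966 vs cont=61.6046 → 62.2966 [stop]  node(3,1) S=95.6820 payoff=44.7380 vs cont=44.0460 → 44.7380 [stop]  node(3,2) S=117.1870 payoff=23.2330 vs cont=25.2996 → 25.2996 [wait]  node(3,3) S=143.5254 payoff=0.0000 vs cont=10.5301 → 10.5301 [wait]  ⇒ S*(3)=95.6820
t_2: node(2,0) S=86.4581 payoff=53.9619 vs cont=53.2699 → 53.9619 [stop]  node(2,1) S=105.8900 payoff=34.5300 vs cont=34.8643 → 34.8643 [wait]  node(2,2) S=129.6893 payoff=10.7307 vs cont=17.8403 → 17.8403 [wait]  ⇒ S*(2)=86.4581
t_1: node(1,0) S=95.6820 payoff=44.7380 vs cont=44.2120 → 44.7380 [stop]  node(1,1) S=117.1870 payoff=23.2330 vs cont=26.2383 → 26.2383 [wait]  ⇒ S*(1)=95.6820
t_0: node(0,0) S=105.8900 payoff=34.5300 vs cont=35.3305 → 35.3305 [wait]  ⇒ S*(0)=-

price = 35.3305
boundary = - 95.6820 86.4581 95.6820 105.8900 95.6820 105.8900 117.1870
tree:
35.3305
44.7380 26.2383
53.9619 34.8643 17.8403
62.2966 44.7380 25.2996 10.5301
69.8278 53.9619 34.5300 16.2857 4.8575
76.6330 62.2966 44.7380 24.2823 8.4208 1.3290
82.7822 69.8278 53.9619 34.5300 14.2371 2.6662 0.0000
88.3386 76.6330 62.2966 44.7380 23.2330 5.3489 0.0000 0.0000
93.3593 82.7822 69.8278 53.9619 34.5300 10.7307 0.0000 0.0000 0.0000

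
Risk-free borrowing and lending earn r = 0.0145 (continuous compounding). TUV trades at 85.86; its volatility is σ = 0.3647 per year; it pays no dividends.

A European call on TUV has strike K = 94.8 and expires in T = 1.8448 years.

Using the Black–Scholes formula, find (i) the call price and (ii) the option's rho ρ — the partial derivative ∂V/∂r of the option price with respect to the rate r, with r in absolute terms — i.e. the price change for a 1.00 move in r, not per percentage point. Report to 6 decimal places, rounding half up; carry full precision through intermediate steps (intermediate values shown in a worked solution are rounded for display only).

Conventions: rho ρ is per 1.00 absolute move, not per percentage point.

σ√T = 0.3647·√1.8448 = 0.495348
d₁ = (ln(S/K) + (r+σ²/2)T) / (σ√T) = (ln(85.86/94.8) + (0.0145+0.3647²/2)·1.8448) / 0.495348 = (-0.099051 + 0.149434) / 0.495348 = 0.101712
d₂ = d₁ − σ√T = 0.101712 − 0.495348 = -0.393636
e^{−rT} = 0.973605
N(d₁) = 0.540508,  N(d₂) = 0.346925
Call price V = S·N(d₁) − K·e^{−rT}·N(d₂) = 46.407978 − 32.020406 = 14.387573
ρ = K·T·e^{−rT}·N(d₂) = 59.071244

price = 14.387573
ρ = 59.071244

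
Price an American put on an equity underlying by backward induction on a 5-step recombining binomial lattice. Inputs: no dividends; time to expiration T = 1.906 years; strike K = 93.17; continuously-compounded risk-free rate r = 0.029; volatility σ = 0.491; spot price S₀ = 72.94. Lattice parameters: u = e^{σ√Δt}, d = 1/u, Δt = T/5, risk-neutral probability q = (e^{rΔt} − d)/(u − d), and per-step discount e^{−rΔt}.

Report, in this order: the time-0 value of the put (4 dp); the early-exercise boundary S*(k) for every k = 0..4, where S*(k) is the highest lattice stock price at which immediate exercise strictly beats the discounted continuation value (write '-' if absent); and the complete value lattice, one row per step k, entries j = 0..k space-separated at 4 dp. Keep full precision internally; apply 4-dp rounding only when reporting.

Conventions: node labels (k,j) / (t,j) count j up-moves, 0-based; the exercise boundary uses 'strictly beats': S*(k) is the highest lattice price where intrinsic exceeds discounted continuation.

price = 30.4496
boundary = - - 39.7789 53.8653 39.7789
tree:
30.4496
41.1951 17.6946
53.3911 26.8850 6.5761
63.7938 39.3047 11.9343 0.0000
71.4760 53.3911 21.6581 0.0000 0.0000
77.1492 63.7938 39.3047 0.0000 0.0000 0.0000

params: Δt=0.38120 u=1.35412 d=0.73849 q=0.44284 e^(-rΔt)=0.98901
t_5 payoffs: 77.1492 63.7938 39.3047 0.0000 0.0000 0.0000
t_4: node(4,0) S=21.6940 payoff=71.4760 vs cont=70.4517 → 71.4760 [stop]  node(4,1) S=39.7789 payoff=53.3911 vs cont=52.3668 → 53.3911 [stop]  node(4,2) S=72.9400 payoff=20.2300 vs cont=21.6581 → 21.6581 [wait]  node(4,3) S=133.7454 payoff=0.0000 vs cont=0.0000 → 0.0000 [wait]  node(4,4) S=245.2402 payoff=0.0000 vs cont=0.0000 → 0.0000 [wait]  ⇒ S*(4)=39.7789
t_3: node(3,0) S=29.3762 payoff=63.7938 vs cont=62.7694 → 63.7938 [stop]  node(3,1) S=53.8653 payoff=39.3047 vs cont=38.9058 → 39.3047 [stop]  node(3,2) S=98.7694 payoff=0.0000 vs cont=11.9343 → 11.9343 [wait]  node(3,3) S=181.1070 payoff=0.0000 vs cont=0.0000 → 0.0000 [wait]  ⇒ S*(3)=53.8653
t_2: node(2,0) S=39.7789 payoff=53.3911 vs cont=52.3668 → 53.3911 [stop]  node(2,1) S=72.9400 payoff=20.2300 vs cont=26.8850 → 26.8850 [wait]  node(2,2) S=133.7454 payoff=0.0000 vs cont=6.5761 → 6.5761 [wait]  ⇒ S*(2)=39.7789
t_1: node(1,0) S=53.8653 payoff=39.3047 vs cont=41.1951 → 41.1951 [wait]  node(1,1) S=98.7694 payoff=0.0000 vs cont=17.6946 → 17.6946 [wait]  ⇒ S*(1)=-
t_0: node(0,0) S=72.9400 payoff=20.2300 vs cont=30.4496 → 30.4496 [wait]  ⇒ S*(0)=-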